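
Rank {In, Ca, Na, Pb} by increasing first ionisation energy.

First ionization energy rises across a period (greater Z_eff holds electrons more tightly) and falls down a group (valence electrons are farther from the nucleus).
A diagonal step moves right (one effect) and down (the opposite effect) at once.
In > Na: period and group pull opposite ways; the across-period shift dominates (558 vs 496 kJ/mol).
Ca > In: the two effects oppose for this pair; the down-group effect wins (590 vs 558 kJ/mol).
Pb > Ca: the two effects oppose for this pair; the across-period effect wins (716 vs 590 kJ/mol).
Approximate values (kJ/mol): Na 496, Ca 590, In 558, Pb 716.
So from lowest to highest: Na < In < Ca < Pb.

Na < In < Ca < Pb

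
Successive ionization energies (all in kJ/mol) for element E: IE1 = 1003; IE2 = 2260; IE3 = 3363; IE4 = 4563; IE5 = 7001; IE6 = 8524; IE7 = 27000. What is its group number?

Group 16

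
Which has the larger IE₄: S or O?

Consider each +3 ion: S³⁺ still has 3 valence electrons; O³⁺ still has 3 valence electrons.
All are still removing valence electrons, so compare the +3 ions as you would atoms: IE_4 generally rises across a period (higher Z_eff) and falls down a group (larger shell), subject to the usual subshell exceptions.
Valence configurations: S³⁺ [Ne]3s²3p¹, O³⁺ [He]2s²2p¹.
Tabulated IE_4 (kJ/mol): S 4556, O 7469.
Overall IE_4 order: S < O.

O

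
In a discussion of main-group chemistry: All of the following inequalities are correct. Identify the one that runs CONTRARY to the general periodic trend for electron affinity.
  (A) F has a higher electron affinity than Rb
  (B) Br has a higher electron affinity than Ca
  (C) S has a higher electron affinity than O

(C)

The general trend: electron affinity increases across a period and decreases down a group.
(A) F (period 2, group 17) vs Rb (period 5, group 1): the stated order agrees with the simple trend.
(B) Br (period 4, group 17) vs Ca (period 4, group 2): the stated order agrees with the simple trend.
(C) S (period 3, group 16) vs O (period 2, group 16): the stated order contradicts the simple trend.
The exception is (C): the compact 2p subshell of O repels the added electron more than S's larger 3p does.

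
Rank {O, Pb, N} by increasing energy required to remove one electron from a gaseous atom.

Pb < O < N

N is in period 2, group 15; O is in period 2, group 16; Pb is in period 6, group 14.
First ionization energy rises across a period (greater Z_eff holds electrons more tightly) and falls down a group (valence electrons are farther from the nucleus).
Here both period and group differ, so the two effects have to be weighed against each other.
O > Pb: relative to Pb, both the across-period and down-group shifts push O's first ionization energy up.
N > O: this pair runs against the simple trend — see the exception note.
Note the exception: N has a higher first ionization energy than O, contrary to the simple trend — pairing an electron in O's 2p⁴ costs repulsion energy, so O ionizes more easily than half-filled N (2p³).
Approximate values (kJ/mol): N 1402, O 1314, Pb 716.
So from lowest to highest: Pb < O < N.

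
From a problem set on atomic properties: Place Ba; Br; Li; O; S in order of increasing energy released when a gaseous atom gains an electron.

Ba, Li, O, S, Br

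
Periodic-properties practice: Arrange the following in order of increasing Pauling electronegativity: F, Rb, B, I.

Rb, B, I, F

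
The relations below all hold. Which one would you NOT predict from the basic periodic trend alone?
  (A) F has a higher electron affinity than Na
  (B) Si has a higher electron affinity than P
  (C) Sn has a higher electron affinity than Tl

The general trend: electron affinity increases across a period and decreases down a group.
(A) F (period 2, group 17) vs Na (period 3, group 1): the stated order agrees with the simple trend.
(B) Si (period 3, group 14) vs P (period 3, group 15): the stated order contradicts the simple trend.
(C) Sn (period 5, group 14) vs Tl (period 6, group 13): the stated order agrees with the simple trend.
The exception is (B): adding an electron to P's half-filled 3p³ is unfavourable, so Si (3p²) has the more exothermic EA.

(B)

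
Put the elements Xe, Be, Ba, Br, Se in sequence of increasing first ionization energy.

Ba < Be < Se < Br < Xe

Be is in period 2, group 2; Se is in period 4, group 16; Br is in period 4, group 17; Xe is in period 5, group 18; Ba is in period 6, group 2.
Across a period the outer electron is held more tightly (higher IE₁); down a group it sits in a higher shell, more shielded, and comes off more easily.
These span different periods and groups, so the two trends combine.
Be > Ba: they share group 2; the group trend gives Be the larger value.
Se > Be: period and group pull opposite ways; the across-period shift dominates (941 vs 900 kJ/mol).
Br > Se: Br lies to the right of Se in period 4, so the across-period effect alone puts Br higher.
Xe > Br: the two effects oppose for this pair; the across-period effect wins (1170 vs 1140 kJ/mol).
Approximate values (kJ/mol): Be 900, Se 941, Br 1140, Xe 1170, Ba 503.
So from lowest to highest: Ba < Be < Se < Br < Xe.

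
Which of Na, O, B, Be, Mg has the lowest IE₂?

Consider each +1 ion: Na⁺ is the bare [Ne] core; O⁺ still has 5 valence electrons; B⁺ still has 2 valence electrons; Be⁺ still has 1 valence electron; Mg⁺ still has 1 valence electron.
Pulling an electron out of a noble-gas core costs far more than removing a remaining valence electron, so Na sits at the high end of IE_2.
Valence configurations: O⁺ [He]2s²2p³, B⁺ [He]2s², Be⁺ [He]2s¹, Mg⁺ [Ne]3s¹.
Tabulated IE_2 (kJ/mol): Na 4562, O 3388, B 2427, Be 1757, Mg 1451.
So the second ionization energies run Mg < Be < B < O < Na.

Mg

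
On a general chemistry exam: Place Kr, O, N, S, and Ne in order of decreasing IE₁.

First ionization energy rises across a period (greater Z_eff holds electrons more tightly) and falls down a group (valence electrons are farther from the nucleus).
Neither a single period nor a single group — weigh both effects.
O > S: O sits above S in group 16, so the down-group effect alone puts O higher.
Kr > O: period and group pull opposite ways; the across-period shift dominates (1351 vs 1314 kJ/mol).
N > Kr: period and group pull opposite ways; the down-group shift dominates (1402 vs 1351 kJ/mol).
Ne > N: Ne lies to the right of N in period 2, so the across-period effect alone puts Ne higher.
Note the exception: N has a higher first ionization energy than O, contrary to the simple trend — pairing an electron in O's 2p⁴ costs repulsion energy, so O ionizes more easily than half-filled N (2p³).
Approximate values (kJ/mol): N 1402, O 1314, Ne 2081, S 1000, Kr 1351.
So from highest to lowest: Ne > N > Kr > O > S.

Ne, N, Kr, O, S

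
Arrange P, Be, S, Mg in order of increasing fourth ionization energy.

S, P, Mg, Be

Consider each +3 ion: P³⁺ still has 2 valence electrons; Be³⁺ is already 1 electron into the core; S³⁺ still has 3 valence electrons; Mg³⁺ is already 1 electron into the core.
Core electrons are held far more tightly than valence electrons, so Mg and Be top the IE_4 order.
Valence configurations: P³⁺ [Ne]3s², S³⁺ [Ne]3s²3p¹.
S³⁺ loses a lone 3p electron whereas P³⁺ must break into a filled 3s² pair, so IE_4(P) > IE_4(S) even though S has the higher nuclear charge.
Approximate IE_4 values (kJ/mol): P 4964, Be 21007, S 4556, Mg 10543.
Hence IE_4: S < P < Mg < Be.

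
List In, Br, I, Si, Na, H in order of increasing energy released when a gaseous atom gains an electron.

H is in period 1, group 1; Na is in period 3, group 1; Si is in period 3, group 14; Br is in period 4, group 17; In is in period 5, group 13; I is in period 5, group 17.
Adding an electron releases more energy for atoms nearer the top right (short of the noble gases).
These span different periods and groups, so the two trends combine.
Na > In: period and group pull opposite ways; the down-group shift dominates (53 vs 29 kJ/mol).
H > Na: H sits above Na in group 1, so the down-group effect alone puts H higher.
Si > H: the two effects oppose for this pair; the across-period effect wins (134 vs 73 kJ/mol).
I > Si: period and group pull opposite ways; the across-period shift dominates (295 vs 134 kJ/mol).
Br > I: Br sits above I in group 17, so the down-group effect alone puts Br higher.
For reference (kJ/mol): H 73, Na 53, Si 134, Br 325, In 29, I 295.
So from lowest to highest: In < Na < H < Si < I < Br.

In < Na < H < Si < I < Br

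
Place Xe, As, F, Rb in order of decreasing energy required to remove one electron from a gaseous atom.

IE₁ increases left→right with effective nuclear charge and decreases top→bottom as the valence shell moves farther out.
Here both period and group differ, so the two effects have to be weighed against each other.
As > Rb: relative to Rb, both the across-period and down-group shifts push As's first ionization energy up.
Xe > As: period and group pull opposite ways; the across-period shift dominates (1170 vs 947 kJ/mol).
F > Xe: period and group pull opposite ways; the down-group shift dominates (1681 vs 1170 kJ/mol).
Approximate values (kJ/mol): F 1681, As 947, Rb 403, Xe 1170.
So from highest to lowest: F > Xe > As > Rb.

F > Xe > As > Rb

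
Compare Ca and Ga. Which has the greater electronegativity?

Electronegativity increases across a period and decreases down a group, tracking effective nuclear charge and atomic size.
All lie in period 4, so electronegativity increases left to right.
So Ga has the greater electronegativity (Ga > Ca).

Ga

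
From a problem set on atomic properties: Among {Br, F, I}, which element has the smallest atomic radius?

F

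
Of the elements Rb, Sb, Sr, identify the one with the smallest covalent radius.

Sb

Rb is in period 5, group 1; Sr is in period 5, group 2; Sb is in period 5, group 15.
Radius decreases left→right (rising Z_eff, same n) and increases top→bottom (higher n).
All lie in period 5, so atomic radius increases right to left.
The smallest covalent radius among these belongs to Sb.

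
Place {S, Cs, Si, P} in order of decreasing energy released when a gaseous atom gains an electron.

S, Si, P, Cs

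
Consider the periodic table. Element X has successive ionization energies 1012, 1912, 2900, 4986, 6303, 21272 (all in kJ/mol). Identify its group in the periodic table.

Group 15

Look for the largest jump between consecutive ionization energies: IE6/IE5 ≈ 3.4, far larger than any earlier ratio.
That jump marks the point where a core electron is being removed. So the atom has 5 valence electrons.
A main-group element with 5 valence electrons is in group 15.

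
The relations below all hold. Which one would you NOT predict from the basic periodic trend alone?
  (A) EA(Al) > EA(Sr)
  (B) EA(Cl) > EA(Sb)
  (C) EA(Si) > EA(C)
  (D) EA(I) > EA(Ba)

The general trend: electron affinity increases across a period and decreases down a group.
(A) Al (period 3, group 13) vs Sr (period 5, group 2): the stated order agrees with the simple trend.
(B) Cl (period 3, group 17) vs Sb (period 5, group 15): the stated order agrees with the simple trend.
(C) Si (period 3, group 14) vs C (period 2, group 14): the stated order contradicts the simple trend.
(D) I (period 5, group 17) vs Ba (period 6, group 2): the stated order agrees with the simple trend.
The exception is (C): Si's larger, more diffuse 3p orbitals accept an added electron slightly more readily than C's compact 2p.

(C)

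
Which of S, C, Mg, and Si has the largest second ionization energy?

Consider each +1 ion: S⁺ still has 5 valence electrons; C⁺ still has 3 valence electrons; Mg⁺ still has 1 valence electron; Si⁺ still has 3 valence electrons.
All are still removing valence electrons, so compare the +1 ions as you would atoms: IE_2 generally rises across a period (higher Z_eff) and falls down a group (larger shell), subject to the usual subshell exceptions.
Valence configurations: S⁺ [Ne]3s²3p³, C⁺ [He]2s²2p¹, Mg⁺ [Ne]3s¹, Si⁺ [Ne]3s²3p¹.
Tabulated IE_2 (kJ/mol): S 2252, C 2353, Mg 1451, Si 1577.
So the second ionization energies run Mg < Si < S < C.

C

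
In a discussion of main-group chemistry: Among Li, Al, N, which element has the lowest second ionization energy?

Al

After 1 electron has been removed, what remains? Li⁺ is the bare [He] core; Al⁺ still has 2 valence electrons; N⁺ still has 4 valence electrons.
Core electrons are held far more tightly than valence electrons, so Li tops the IE_2 order.
Valence configurations: Al⁺ [Ne]3s², N⁺ [He]2s²2p².
The numbers (kJ/mol): Li 7298, Al 1817, N 2856.
Hence IE_2: Al < N < Li.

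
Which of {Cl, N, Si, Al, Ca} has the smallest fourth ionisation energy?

After 3 electrons have been removed, what remains? Cl³⁺ still has 4 valence electrons; N³⁺ still has 2 valence electrons; Si³⁺ still has 1 valence electron; Al³⁺ is the bare [Ne] core; Ca³⁺ is already 1 electron into the core.
Usually core removal costs more than valence removal, but here the competition is close: a tightly held n=2 valence electron can cost more to remove than an n=3 core electron, so the actual values have to decide it.
Valence configurations: Cl³⁺ [Ne]3s²3p², N³⁺ [He]2s², Si³⁺ [Ne]3s¹.
The numbers (kJ/mol): Cl 5159, N 7475, Si 4356, Al 11577, Ca 6491.
So the fourth ionization energies run Si < Cl < Ca < N < Al.

Si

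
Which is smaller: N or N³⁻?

N

Forming N³⁻ adds 3 electrons to N. More electron–electron repulsion in the same shell, with unchanged nuclear charge, lets the cloud expand.
An anion is larger than its parent atom: N³⁻ > N.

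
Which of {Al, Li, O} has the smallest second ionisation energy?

Al

Consider each +1 ion: Al⁺ still has 2 valence electrons; Li⁺ is the bare [He] core; O⁺ still has 5 valence electrons.
Breaking into a closed-shell core is much more expensive than removing a leftover valence electron — Li has the largest IE_2 here.
Valence configurations: Al⁺ [Ne]3s², O⁺ [He]2s²2p³.
Approximate IE_2 values (kJ/mol): Al 1817, Li 7298, O 3388.
Overall IE_2 order: Al < O < Li.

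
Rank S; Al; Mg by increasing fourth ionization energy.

Consider each +3 ion: S³⁺ still has 3 valence electrons; Al³⁺ is the bare [Ne] core; Mg³⁺ is already 1 electron into the core.
Breaking into a closed-shell core is much more expensive than removing a leftover valence electron — Mg and Al have the largest IE_4 here.
Approximate IE_4 values (kJ/mol): S 4556, Al 11577, Mg 10543.
Overall IE_4 order: S < Mg < Al.

S < Mg < Al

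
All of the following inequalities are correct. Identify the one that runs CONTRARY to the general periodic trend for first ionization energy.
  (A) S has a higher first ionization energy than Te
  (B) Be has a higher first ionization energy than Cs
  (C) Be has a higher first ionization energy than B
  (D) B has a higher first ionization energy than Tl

(C)

The general trend: first ionization energy increases across a period and decreases down a group.
(A) S (period 3, group 16) vs Te (period 5, group 16): the stated order agrees with the simple trend.
(B) Be (period 2, group 2) vs Cs (period 6, group 1): the stated order agrees with the simple trend.
(C) Be (period 2, group 2) vs B (period 2, group 13): the stated order contradicts the simple trend.
(D) B (period 2, group 13) vs Tl (period 6, group 13): the stated order agrees with the simple trend.
The exception is (C): removing B's lone 2p electron is easier than breaking Be's filled 2s².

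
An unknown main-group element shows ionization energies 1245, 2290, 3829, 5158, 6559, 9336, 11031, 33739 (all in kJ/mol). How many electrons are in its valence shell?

Look for the largest jump between consecutive ionization energies: IE8/IE7 ≈ 3.1, far larger than any earlier ratio.
That jump marks the point where a core electron is being removed. So the atom has 7 valence electrons.

7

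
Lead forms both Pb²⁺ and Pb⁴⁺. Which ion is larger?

Both ions have Z = 82 protons, but Pb⁴⁺ has lost more electrons, so its remaining electrons feel a larger effective nuclear charge per electron and are pulled in more tightly.
Higher positive charge → smaller ion, so Pb²⁺ > Pb⁴⁺.

Pb²⁺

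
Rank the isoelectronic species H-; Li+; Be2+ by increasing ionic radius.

All of these have 2 electrons, so size is governed by nuclear charge alone: the more protons, the stronger the pull on the same electron cloud, and the smaller the ion.
Nuclear charges: Be2+ (Z=4), Li+ (Z=3), H- (Z=1).
Smallest to largest: Be2+ < Li+ < H-.

Be2+ < Li+ < H-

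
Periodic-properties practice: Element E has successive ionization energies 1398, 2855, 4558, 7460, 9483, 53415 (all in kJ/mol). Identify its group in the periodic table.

Look for the largest jump between consecutive ionization energies: IE6/IE5 ≈ 5.6, far larger than any earlier ratio.
That jump marks the point where a core electron is being removed. So the atom has 5 valence electrons.
A main-group element with 5 valence electrons is in group 15.

Group 15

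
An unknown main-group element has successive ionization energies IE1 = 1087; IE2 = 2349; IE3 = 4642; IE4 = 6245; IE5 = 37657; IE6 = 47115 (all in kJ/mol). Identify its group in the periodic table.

Group 14

Look for the largest jump between consecutive ionization energies: IE5/IE4 ≈ 6.0, far larger than any earlier ratio.
That jump marks the point where a core electron is being removed. So the atom has 4 valence electrons.
A main-group element with 4 valence electrons is in group 14.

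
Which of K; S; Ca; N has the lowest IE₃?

Consider each +2 ion: K²⁺ is already 1 electron into the core; S²⁺ still has 4 valence electrons; Ca²⁺ is the bare [Ar] core; N²⁺ still has 3 valence electrons.
Usually core removal costs more than valence removal, but here the competition is close: a tightly held n=2 valence electron can cost more to remove than an n=3 core electron, so the actual values have to decide it.
Valence configurations: S²⁺ [Ne]3s²3p², N²⁺ [He]2s²2p¹.
Approximate IE_3 values (kJ/mol): K 4420, S 3357, Ca 4912, N 4578.
Putting it together, IE_3: S < K < N < Ca.

S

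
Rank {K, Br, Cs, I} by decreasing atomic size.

Cs > K > I > Br

K is in period 4, group 1; Br is in period 4, group 17; I is in period 5, group 17; Cs is in period 6, group 1.
Radius decreases left→right (rising Z_eff, same n) and increases top→bottom (higher n).
These span different periods and groups, so the two trends combine.
I > Br: they share group 17; the group trend gives I the larger value.
K > I: the two effects oppose for this pair; the across-period effect wins (196 vs 133 pm).
Cs > K: they share group 1; the group trend gives Cs the larger value.
Tabulated atomic radius (pm): K 196, Br 114, I 133, Cs 232.
So from largest to smallest: Cs > K > I > Br.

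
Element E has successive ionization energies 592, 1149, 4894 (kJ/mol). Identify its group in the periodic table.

Group 2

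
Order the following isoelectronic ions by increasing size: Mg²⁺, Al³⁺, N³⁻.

Al³⁺, Mg²⁺, N³⁻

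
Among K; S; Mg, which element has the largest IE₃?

Mg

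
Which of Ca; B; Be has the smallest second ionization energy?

IE_2 is the cost of taking one more electron from the +1 cation: Ca⁺ still has 1 valence electron; B⁺ still has 2 valence electrons; Be⁺ still has 1 valence electron.
All are still removing valence electrons, so compare the +1 ions as you would atoms: IE_2 generally rises across a period (higher Z_eff) and falls down a group (larger shell), subject to the usual subshell exceptions.
Valence configurations: Ca⁺ [Ar]4s¹, B⁺ [He]2s², Be⁺ [He]2s¹.
The numbers (kJ/mol): Ca 1145, B 2427, Be 1757.
Overall IE_2 order: Ca < Be < B.

Ca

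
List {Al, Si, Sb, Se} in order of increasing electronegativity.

Al < Si < Sb < Se

Al is in period 3, group 13; Si is in period 3, group 14; Se is in period 4, group 16; Sb is in period 5, group 15.
Electronegativity increases across a period and decreases down a group, tracking effective nuclear charge and atomic size.
These span different periods and groups, so the two trends combine.
Si > Al: both are in period 3; the period trend gives Si the larger value.
Sb > Si: period and group pull opposite ways; the across-period shift dominates (2.05 vs 1.90).
Se > Sb: relative to Sb, both the across-period and down-group shifts push Se's electronegativity up.
For reference (Pauling): Al 1.61, Si 1.90, Se 2.55, Sb 2.05.
So from lowest to highest: Al < Si < Sb < Se.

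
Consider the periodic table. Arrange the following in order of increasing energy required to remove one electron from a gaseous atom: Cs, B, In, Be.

Cs < In < B < Be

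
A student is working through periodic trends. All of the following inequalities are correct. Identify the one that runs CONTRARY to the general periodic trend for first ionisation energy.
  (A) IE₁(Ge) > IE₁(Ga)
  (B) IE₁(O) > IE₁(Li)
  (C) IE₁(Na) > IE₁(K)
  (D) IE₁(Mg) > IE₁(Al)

(D)

The general trend: first ionisation energy increases across a period and decreases down a group.
(A) Ge (period 4, group 14) vs Ga (period 4, group 13): the stated order agrees with the simple trend.
(B) O (period 2, group 16) vs Li (period 2, group 1): the stated order agrees with the simple trend.
(C) Na (period 3, group 1) vs K (period 4, group 1): the stated order agrees with the simple trend.
(D) Mg (period 3, group 2) vs Al (period 3, group 13): the stated order contradicts the simple trend.
The exception is (D): Al's single 3p electron is easier to remove than one from Mg's filled 3s².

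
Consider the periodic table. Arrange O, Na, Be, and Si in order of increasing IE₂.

Consider each +1 ion: O⁺ still has 5 valence electrons; Na⁺ is the bare [Ne] core; Be⁺ still has 1 valence electron; Si⁺ still has 3 valence electrons.
Breaking into a closed-shell core is much more expensive than removing a leftover valence electron — Na has the largest IE_2 here.
Valence configurations: O⁺ [He]2s²2p³, Be⁺ [He]2s¹, Si⁺ [Ne]3s²3p¹.
Tabulated IE_2 (kJ/mol): O 3388, Na 4562, Be 1757, Si 1577.
Hence IE_2: Si < Be < O < Na.

Si < Be < O < Na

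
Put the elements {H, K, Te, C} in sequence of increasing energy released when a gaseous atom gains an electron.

H is in period 1, group 1; C is in period 2, group 14; K is in period 4, group 1; Te is in period 5, group 16.
Adding an electron releases more energy for atoms nearer the top right (short of the noble gases).
Here both period and group differ, so the two effects have to be weighed against each other.
H > K: H sits above K in group 1, so the down-group effect alone puts H higher.
C > H: period and group pull opposite ways; the across-period shift dominates (122 vs 73 kJ/mol).
Te > C: the two effects oppose for this pair; the across-period effect wins (190 vs 122 kJ/mol).
Tabulated electron affinity (kJ/mol): H 73, C 122, K 48, Te 190.
So from lowest to highest: K < H < C < Te.

K < H < C < Te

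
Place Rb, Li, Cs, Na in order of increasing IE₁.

Cs < Rb < Na < Li

Li is in period 2, group 1; Na is in period 3, group 1; Rb is in period 5, group 1; Cs is in period 6, group 1.
First ionization energy rises across a period (greater Z_eff holds electrons more tightly) and falls down a group (valence electrons are farther from the nucleus).
All are in group 1, so first ionization energy increases up the group.
So from lowest to highest: Cs < Rb < Na < Li.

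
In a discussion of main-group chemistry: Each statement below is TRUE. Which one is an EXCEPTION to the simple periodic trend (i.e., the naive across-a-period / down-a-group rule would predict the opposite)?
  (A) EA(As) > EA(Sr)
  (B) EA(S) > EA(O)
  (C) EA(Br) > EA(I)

The general trend: electron affinity increases across a period and decreases down a group.
(A) As (period 4, group 15) vs Sr (period 5, group 2): the stated order agrees with the simple trend.
(B) S (period 3, group 16) vs O (period 2, group 16): the stated order contradicts the simple trend.
(C) Br (period 4, group 17) vs I (period 5, group 17): the stated order agrees with the simple trend.
The exception is (B): the compact 2p subshell of O repels the added electron more than S's larger 3p does.

(B)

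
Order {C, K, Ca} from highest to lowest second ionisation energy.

K > C > Ca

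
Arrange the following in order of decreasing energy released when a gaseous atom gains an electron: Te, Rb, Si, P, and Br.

Br, Te, Si, P, Rb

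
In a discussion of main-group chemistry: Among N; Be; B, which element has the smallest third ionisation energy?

B

IE_3 is the cost of taking one more electron from the +2 cation: N²⁺ still has 3 valence electrons; Be²⁺ is the bare [He] core; B²⁺ still has 1 valence electron.
Breaking into a closed-shell core is much more expensive than removing a leftover valence electron — Be has the largest IE_3 here.
Valence configurations: N²⁺ [He]2s²2p¹, B²⁺ [He]2s¹.
Approximate IE_3 values (kJ/mol): N 4578, Be 14849, B 3660.
Overall IE_3 order: B < N < Be.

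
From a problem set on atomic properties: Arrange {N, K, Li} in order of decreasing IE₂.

Li, K, N

IE_2 is the cost of taking one more electron from the +1 cation: N⁺ still has 4 valence electrons; K⁺ is the bare [Ar] core; Li⁺ is the bare [He] core.
Breaking into a closed-shell core is much more expensive than removing a leftover valence electron — K and Li have the largest IE_2 here.
Tabulated IE_2 (kJ/mol): N 2856, K 3052, Li 7298.
Overall IE_2 order: N < K < Li.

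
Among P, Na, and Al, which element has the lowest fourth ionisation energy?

IE_4 is the cost of taking one more electron from the +3 cation: P³⁺ still has 2 valence electrons; Na³⁺ is already 2 electrons into the core; Al³⁺ is the bare [Ne] core.
Pulling an electron out of a noble-gas core costs far more than removing a remaining valence electron, so Na and Al sit at the high end of IE_4.
The numbers (kJ/mol): P 4964, Na 9543, Al 11577.
Overall IE_4 order: P < Na < Al.

P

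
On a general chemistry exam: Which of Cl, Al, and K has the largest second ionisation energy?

K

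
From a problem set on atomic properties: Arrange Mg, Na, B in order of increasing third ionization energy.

The third ionization energy removes an electron from the +2 ion. For each element: Mg²⁺ is the bare [Ne] core; Na²⁺ is already 1 electron into the core; B²⁺ still has 1 valence electron.
Pulling an electron out of a noble-gas core costs far more than removing a remaining valence electron, so Na and Mg sit at the high end of IE_3.
Tabulated IE_3 (kJ/mol): Mg 7733, Na 6910, B 3660.
So the third ionization energies run B < Na < Mg.

B, Na, Mg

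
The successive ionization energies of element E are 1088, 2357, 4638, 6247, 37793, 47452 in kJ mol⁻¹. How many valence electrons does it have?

Look for the largest jump between consecutive ionization energies: IE5/IE4 ≈ 6.0, far larger than any earlier ratio.
That jump marks the point where a core electron is being removed. So the atom has 4 valence electrons.

4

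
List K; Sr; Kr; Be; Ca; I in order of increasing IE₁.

Be is in period 2, group 2; K is in period 4, group 1; Ca is in period 4, group 2; Kr is in period 4, group 18; Sr is in period 5, group 2; I is in period 5, group 17.
Across a period the outer electron is held more tightly (higher IE₁); down a group it sits in a higher shell, more shielded, and comes off more easily.
Here both period and group differ, so the two effects have to be weighed against each other.
Sr > K: the two effects oppose for this pair; the across-period effect wins (550 vs 419 kJ/mol).
Ca > Sr: they share group 2; the group trend gives Ca the larger value.
Be > Ca: Be sits above Ca in group 2, so the down-group effect alone puts Be higher.
I > Be: the two effects oppose for this pair; the across-period effect wins (1008 vs 900 kJ/mol).
Kr > I: both effects reinforce here, so Kr is clearly the higher of the two.
Approximate values (kJ/mol): Be 900, K 419, Ca 590, Kr 1351, Sr 550, I 1008.
So from lowest to highest: K < Sr < Ca < Be < I < Kr.

K < Sr < Ca < Be < I < Kr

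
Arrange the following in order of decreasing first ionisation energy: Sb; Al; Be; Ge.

Be > Sb > Ge > Al

Be is in period 2, group 2; Al is in period 3, group 13; Ge is in period 4, group 14; Sb is in period 5, group 15.
First ionization energy rises across a period (greater Z_eff holds electrons more tightly) and falls down a group (valence electrons are farther from the nucleus).
A diagonal step moves right (one effect) and down (the opposite effect) at once.
Ge > Al: the two effects oppose for this pair; the across-period effect wins (762 vs 578 kJ/mol).
Sb > Ge: the two effects oppose for this pair; the across-period effect wins (831 vs 762 kJ/mol).
Be > Sb: the two effects oppose for this pair; the down-group effect wins (900 vs 831 kJ/mol).
Approximate values (kJ/mol): Be 900, Al 578, Ge 762, Sb 831.
So from highest to lowest: Be > Sb > Ge > Al.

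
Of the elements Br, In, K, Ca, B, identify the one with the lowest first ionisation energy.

B is in period 2, group 13; K is in period 4, group 1; Ca is in period 4, group 2; Br is in period 4, group 17; In is in period 5, group 13.
First ionization energy rises across a period (greater Z_eff holds electrons more tightly) and falls down a group (valence electrons are farther from the nucleus).
Here both period and group differ, so the two effects have to be weighed against each other.
In > K: the two effects oppose for this pair; the across-period effect wins (558 vs 419 kJ/mol).
Ca > In: the two effects oppose for this pair; the down-group effect wins (590 vs 558 kJ/mol).
B > Ca: both effects reinforce here, so B is clearly the higher of the two.
Br > B: the two effects oppose for this pair; the across-period effect wins (1140 vs 801 kJ/mol).
Tabulated first ionization energy (kJ/mol): B 801, K 419, Ca 590, Br 1140, In 558.
The lowest first ionisation energy among these belongs to K.

K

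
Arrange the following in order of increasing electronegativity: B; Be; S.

Be < B < S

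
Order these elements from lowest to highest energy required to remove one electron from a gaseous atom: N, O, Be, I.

Removing the outermost electron gets harder across a period and easier down a group.
Here both period and group differ, so the two effects have to be weighed against each other.
I > Be: the two effects oppose for this pair; the across-period effect wins (1008 vs 900 kJ/mol).
O > I: period and group pull opposite ways; the down-group shift dominates (1314 vs 1008 kJ/mol).
N > O: this pair runs against the simple trend — see the exception note.
Note the exception: N has a higher first ionization energy than O, contrary to the simple trend — pairing an electron in O's 2p⁴ costs repulsion energy, so O ionizes more easily than half-filled N (2p³).
Approximate values (kJ/mol): Be 900, N 1402, O 1314, I 1008.
So from lowest to highest: Be < I < O < N.

Be < I < O < N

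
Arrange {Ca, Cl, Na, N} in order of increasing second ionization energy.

Ca < Cl < N < Na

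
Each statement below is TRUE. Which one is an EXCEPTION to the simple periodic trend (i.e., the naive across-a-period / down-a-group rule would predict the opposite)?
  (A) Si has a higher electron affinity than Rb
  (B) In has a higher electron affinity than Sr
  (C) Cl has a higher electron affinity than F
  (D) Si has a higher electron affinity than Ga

(C)

The general trend: electron affinity increases across a period and decreases down a group.
(A) Si (period 3, group 14) vs Rb (period 5, group 1): the stated order agrees with the simple trend.
(B) In (period 5, group 13) vs Sr (period 5, group 2): the stated order agrees with the simple trend.
(C) Cl (period 3, group 17) vs F (period 2, group 17): the stated order contradicts the simple trend.
(D) Si (period 3, group 14) vs Ga (period 4, group 13): the stated order agrees with the simple trend.
The exception is (C): F's small 2p subshell makes the incoming electron feel strong e⁻–e⁻ repulsion, so Cl actually releases more energy on gaining an electron.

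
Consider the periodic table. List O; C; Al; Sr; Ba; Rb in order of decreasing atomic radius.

C is in period 2, group 14; O is in period 2, group 16; Al is in period 3, group 13; Rb is in period 5, group 1; Sr is in period 5, group 2; Ba is in period 6, group 2.
Moving right in a period, electrons are added to the same shell under a stronger nuclear pull, so atoms get smaller; moving down, a new shell is opened and atoms get larger.
These span different periods and groups, so the two trends combine.
C > O: C lies to the left of O in period 2, so the across-period effect alone puts C larger.
Al > C: relative to C, both the across-period and down-group shifts push Al's atomic radius up.
Sr > Al: relative to Al, both the across-period and down-group shifts push Sr's atomic radius up.
Ba > Sr: they share group 2; the group trend gives Ba the larger value.
Rb > Ba: period and group pull opposite ways; the across-period shift dominates (210 vs 196 pm).
Approximate values (pm): C 75, O 63, Al 126, Rb 210, Sr 185, Ba 196.
So from largest to smallest: Rb > Ba > Sr > Al > C > O.

Rb > Ba > Sr > Al > C > O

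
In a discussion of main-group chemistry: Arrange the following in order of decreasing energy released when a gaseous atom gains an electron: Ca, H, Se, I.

I > Se > H > Ca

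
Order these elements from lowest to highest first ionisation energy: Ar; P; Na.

Na is in period 3, group 1; P is in period 3, group 15; Ar is in period 3, group 18.
First ionization energy rises across a period (greater Z_eff holds electrons more tightly) and falls down a group (valence electrons are farther from the nucleus).
All lie in period 3, so first ionization energy increases left to right.
So from lowest to highest: Na < P < Ar.

Na < P < Ar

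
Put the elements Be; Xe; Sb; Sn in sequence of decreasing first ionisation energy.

IE₁ increases left→right with effective nuclear charge and decreases top→bottom as the valence shell moves farther out.
Neither a single period nor a single group — weigh both effects.
Sb > Sn: Sb lies to the right of Sn in period 5, so the across-period effect alone puts Sb higher.
Be > Sb: period and group pull opposite ways; the down-group shift dominates (900 vs 831 kJ/mol).
Xe > Be: period and group pull opposite ways; the across-period shift dominates (1170 vs 900 kJ/mol).
Approximate values (kJ/mol): Be 900, Sn 709, Sb 831, Xe 1170.
So from highest to lowest: Xe > Be > Sb > Sn.

Xe, Be, Sb, Sn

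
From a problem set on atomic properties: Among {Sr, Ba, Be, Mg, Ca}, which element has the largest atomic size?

Across a period the added protons contract the valence shell; down a group each new principal shell makes the atom larger.
All are in group 2, so atomic radius increases down the group.
The largest atomic size among these belongs to Ba.

Ba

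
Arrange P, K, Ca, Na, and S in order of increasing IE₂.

Ca, P, S, K, Na

Consider each +1 ion: P⁺ still has 4 valence electrons; K⁺ is the bare [Ar] core; Ca⁺ still has 1 valence electron; Na⁺ is the bare [Ne] core; S⁺ still has 5 valence electrons.
Core electrons are held far more tightly than valence electrons, so K and Na top the IE_2 order.
Valence configurations: P⁺ [Ne]3s²3p², Ca⁺ [Ar]4s¹, S⁺ [Ne]3s²3p³.
The numbers (kJ/mol): P 1907, K 3052, Ca 1145, Na 4562, S 2252.
So the second ionization energies run Ca < P < S < K < Na.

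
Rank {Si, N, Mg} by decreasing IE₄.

The fourth ionization energy removes an electron from the +3 ion. For each element: Si³⁺ still has 1 valence electron; N³⁺ still has 2 valence electrons; Mg³⁺ is already 1 electron into the core.
Pulling an electron out of a noble-gas core costs far more than removing a remaining valence electron, so Mg sits at the high end of IE_4.
Valence configurations: Si³⁺ [Ne]3s¹, N³⁺ [He]2s².
Approximate IE_4 values (kJ/mol): Si 4356, N 7475, Mg 10543.
So the fourth ionization energies run Si < N < Mg.

Mg > N > Si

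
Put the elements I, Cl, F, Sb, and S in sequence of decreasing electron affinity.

Cl > F > I > S > Sb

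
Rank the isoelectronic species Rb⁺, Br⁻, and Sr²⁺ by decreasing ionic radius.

All of these have 36 electrons, so size is governed by nuclear charge alone: the more protons, the stronger the pull on the same electron cloud, and the smaller the ion.
Nuclear charges: Sr²⁺ (Z=38), Rb⁺ (Z=37), Br⁻ (Z=35).
Largest to smallest: Br⁻ > Rb⁺ > Sr²⁺.

Br⁻, Rb⁺, Sr²⁺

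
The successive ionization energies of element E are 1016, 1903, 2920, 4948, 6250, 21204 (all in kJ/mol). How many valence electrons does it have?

Look for the largest jump between consecutive ionization energies: IE6/IE5 ≈ 3.4, far larger than any earlier ratio.
That jump marks the point where a core electron is being removed. So the atom has 5 valence electrons.

5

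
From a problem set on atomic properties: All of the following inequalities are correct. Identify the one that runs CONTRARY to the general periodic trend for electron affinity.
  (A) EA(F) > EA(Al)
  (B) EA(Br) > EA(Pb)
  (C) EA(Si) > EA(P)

(C)

The general trend: electron affinity increases across a period and decreases down a group.
(A) F (period 2, group 17) vs Al (period 3, group 13): the stated order agrees with the simple trend.
(B) Br (period 4, group 17) vs Pb (period 6, group 14): the stated order agrees with the simple trend.
(C) Si (period 3, group 14) vs P (period 3, group 15): the stated order contradicts the simple trend.
The exception is (C): adding an electron to P's half-filled 3p³ is unfavourable, so Si (3p²) has the more exothermic EA.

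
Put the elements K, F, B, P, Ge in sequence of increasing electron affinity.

B is in period 2, group 13; F is in period 2, group 17; P is in period 3, group 15; K is in period 4, group 1; Ge is in period 4, group 14.
Atoms with high Z_eff and room in the valence shell (especially the halogens) have the most exothermic electron affinities.
Neither a single period nor a single group — weigh both effects.
K > B: this pair runs against the simple trend — see the exception note.
P > K: relative to K, both the across-period and down-group shifts push P's electron affinity up.
Ge > P: this pair runs against the simple trend — see the exception note.
F > Ge: both effects reinforce here, so F is clearly the higher of the two.
Note the exception: K has a higher electron affinity than B, contrary to the simple trend — B's ns²np¹ configuration gives only a small electron affinity — the sparsely filled np subshell binds an added electron weakly.
Note the exception: Ge has a higher electron affinity than P, contrary to the simple trend — adding an electron to P's half-filled np³ subshell costs electron-pairing energy.
Tabulated electron affinity (kJ/mol): B 27, F 328, P 72, K 48, Ge 119.
So from lowest to highest: B < K < P < Ge < F.

B < K < P < Ge < F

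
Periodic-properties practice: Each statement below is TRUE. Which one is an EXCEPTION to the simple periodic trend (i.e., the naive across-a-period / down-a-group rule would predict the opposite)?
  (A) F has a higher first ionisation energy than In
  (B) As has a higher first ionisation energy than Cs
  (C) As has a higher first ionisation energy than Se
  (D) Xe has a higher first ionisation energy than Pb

(C)

The general trend: first ionisation energy increases across a period and decreases down a group.
(A) F (period 2, group 17) vs In (period 5, group 13): the stated order agrees with the simple trend.
(B) As (period 4, group 15) vs Cs (period 6, group 1): the stated order agrees with the simple trend.
(C) As (period 4, group 15) vs Se (period 4, group 16): the stated order contradicts the simple trend.
(D) Xe (period 5, group 18) vs Pb (period 6, group 14): the stated order agrees with the simple trend.
The exception is (C): Se (4p⁴) ionizes more easily than half-filled As (4p³).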